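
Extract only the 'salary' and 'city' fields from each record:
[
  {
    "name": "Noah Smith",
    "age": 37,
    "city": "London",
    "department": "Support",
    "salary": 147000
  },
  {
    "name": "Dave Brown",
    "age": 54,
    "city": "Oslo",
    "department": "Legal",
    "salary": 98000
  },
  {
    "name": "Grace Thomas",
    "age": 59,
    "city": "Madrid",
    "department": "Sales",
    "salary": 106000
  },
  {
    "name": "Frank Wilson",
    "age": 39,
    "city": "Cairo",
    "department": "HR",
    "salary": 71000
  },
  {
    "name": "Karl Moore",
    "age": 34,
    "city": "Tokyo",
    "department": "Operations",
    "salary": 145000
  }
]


Original: 5 records with fields: name, age, city, department, salary
Keep: ['salary', 'city']
Drop: ['name', 'age', 'department']
Result: 5 records, 2 fields each

[
  {
    "salary": 147000,
    "city": "London"
  },
  {
    "salary": 98000,
    "city": "Oslo"
  },
  {
    "salary": 106000,
    "city": "Madrid"
  },
  {
    "salary": 71000,
    "city": "Cairo"
  },
  {
    "salary": 145000,
    "city": "Tokyo"
  }
]


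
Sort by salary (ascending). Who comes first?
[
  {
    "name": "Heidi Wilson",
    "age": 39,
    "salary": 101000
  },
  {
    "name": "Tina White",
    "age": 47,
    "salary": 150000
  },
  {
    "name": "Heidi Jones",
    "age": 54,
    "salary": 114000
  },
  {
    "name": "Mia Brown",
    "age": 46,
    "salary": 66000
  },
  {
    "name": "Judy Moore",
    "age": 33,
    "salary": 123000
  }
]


Sort by: salary (ascending)

Sorted order:
  1. Mia Brown (salary = 66000)
  2. Heidi Wilson (salary = 101000)
  3. Heidi Jones (salary = 114000)
  4. Judy Moore (salary = 123000)
  5. Tina White (salary = 150000)

First: Mia Brown

Mia Brown


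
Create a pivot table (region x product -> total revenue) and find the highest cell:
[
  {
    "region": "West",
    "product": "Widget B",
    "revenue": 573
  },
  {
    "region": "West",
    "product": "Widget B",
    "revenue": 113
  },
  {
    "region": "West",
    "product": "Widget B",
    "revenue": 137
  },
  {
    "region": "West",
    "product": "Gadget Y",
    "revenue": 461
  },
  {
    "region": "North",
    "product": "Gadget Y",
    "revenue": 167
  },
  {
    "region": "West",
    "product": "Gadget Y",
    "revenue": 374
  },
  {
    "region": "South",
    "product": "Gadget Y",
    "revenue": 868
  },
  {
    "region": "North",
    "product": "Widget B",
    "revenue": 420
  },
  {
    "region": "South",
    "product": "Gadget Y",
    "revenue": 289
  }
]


Pivot: region (rows) x product (columns) -> total revenue

     Gadget Y      Widget B    
North          167           420  
South         1157             0  
West           835           823  

Highest: South / Gadget Y = $1157

South / Gadget Y = $1157


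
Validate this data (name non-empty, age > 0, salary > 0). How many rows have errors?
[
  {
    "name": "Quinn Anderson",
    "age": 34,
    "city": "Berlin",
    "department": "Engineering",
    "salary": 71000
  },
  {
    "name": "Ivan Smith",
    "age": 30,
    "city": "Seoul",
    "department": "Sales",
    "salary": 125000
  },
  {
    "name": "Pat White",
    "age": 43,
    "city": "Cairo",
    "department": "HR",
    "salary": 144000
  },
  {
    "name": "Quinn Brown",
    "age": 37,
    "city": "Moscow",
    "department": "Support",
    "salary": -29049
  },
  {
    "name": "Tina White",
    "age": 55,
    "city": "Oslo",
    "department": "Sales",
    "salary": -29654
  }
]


Validating 5 records:
Rules: name non-empty, age > 0, salary > 0

  Row 1 (Quinn Anderson): OK
  Row 2 (Ivan Smith): OK
  Row 3 (Pat White): OK
  Row 4 (Quinn Brown): negative salary: -29049
  Row 5 (Tina White): negative salary: -29654

Total errors: 2

2 errors


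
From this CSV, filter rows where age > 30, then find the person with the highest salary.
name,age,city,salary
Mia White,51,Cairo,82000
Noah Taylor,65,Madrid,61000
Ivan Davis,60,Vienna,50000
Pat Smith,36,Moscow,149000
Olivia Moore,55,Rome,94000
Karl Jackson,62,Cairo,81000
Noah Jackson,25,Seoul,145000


Filter: age > 30
Sort by: salary (descending)

Filtered records (6):
  Pat Smith, age 36, salary $149000
  Olivia Moore, age 55, salary $94000
  Mia White, age 51, salary $82000
  Karl Jackson, age 62, salary $81000
  Noah Taylor, age 65, salary $61000
  Ivan Davis, age 60, salary $50000

Highest salary: Pat Smith ($149000)

Pat Smith


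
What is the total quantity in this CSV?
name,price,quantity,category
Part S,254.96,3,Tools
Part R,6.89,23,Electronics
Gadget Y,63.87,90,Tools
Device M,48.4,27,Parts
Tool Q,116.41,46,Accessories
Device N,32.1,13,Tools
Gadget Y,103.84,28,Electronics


Computing total quantity:
Values: [3, 23, 90, 27, 46, 13, 28]
Sum = 230

230


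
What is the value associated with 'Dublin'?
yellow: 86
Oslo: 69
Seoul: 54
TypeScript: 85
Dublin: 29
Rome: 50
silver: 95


Looking up key 'Dublin'
Value: 29

29


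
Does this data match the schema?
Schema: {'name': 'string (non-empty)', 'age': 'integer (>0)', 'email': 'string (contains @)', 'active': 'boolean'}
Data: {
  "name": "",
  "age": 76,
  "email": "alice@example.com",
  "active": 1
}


Validating each field against schema:
  name: FAIL ("" is an empty string)
  age: OK (positive integer)
  email: OK (string with @)
  active: FAIL (1 is not a boolean)

Result: INVALID (2 errors: name, active)

INVALID (2 errors: name, active)


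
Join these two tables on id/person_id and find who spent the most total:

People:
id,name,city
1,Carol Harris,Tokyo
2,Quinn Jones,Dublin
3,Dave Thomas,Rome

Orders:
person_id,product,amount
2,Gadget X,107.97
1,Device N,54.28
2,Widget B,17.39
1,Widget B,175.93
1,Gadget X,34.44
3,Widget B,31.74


Join on: people.id = orders.person_id

Joined rows:
  Quinn Jones (Dublin) bought Gadget X for $107.97
  Carol Harris (Tokyo) bought Device N for $54.28
  Quinn Jones (Dublin) bought Widget B for $17.39
  Carol Harris (Tokyo) bought Widget B for $175.93
  Carol Harris (Tokyo) bought Gadget X for $34.44
  Dave Thomas (Rome) bought Widget B for $31.74

Total per person:
  Carol Harris: $264.65
  Quinn Jones: $125.36
  Dave Thomas: $31.74

Top spender: Carol Harris ($264.65)

Carol Harris ($264.65)


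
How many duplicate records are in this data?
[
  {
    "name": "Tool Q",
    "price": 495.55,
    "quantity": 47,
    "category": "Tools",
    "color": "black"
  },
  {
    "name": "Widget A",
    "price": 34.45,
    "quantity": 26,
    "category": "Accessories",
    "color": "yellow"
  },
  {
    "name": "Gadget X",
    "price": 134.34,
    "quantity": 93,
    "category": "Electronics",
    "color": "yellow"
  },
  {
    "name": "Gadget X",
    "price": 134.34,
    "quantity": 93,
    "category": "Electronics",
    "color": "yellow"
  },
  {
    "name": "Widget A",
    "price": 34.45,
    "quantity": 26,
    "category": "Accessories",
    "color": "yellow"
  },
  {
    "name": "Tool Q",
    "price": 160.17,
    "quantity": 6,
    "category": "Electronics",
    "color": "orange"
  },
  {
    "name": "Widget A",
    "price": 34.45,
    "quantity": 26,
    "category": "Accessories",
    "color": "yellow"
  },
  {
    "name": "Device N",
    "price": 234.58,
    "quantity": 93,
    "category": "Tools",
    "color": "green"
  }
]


Checking 8 records for duplicates:

  Row 1: Tool Q ($495.55, qty 47)
  Row 2: Widget A ($34.45, qty 26)
  Row 3: Gadget X ($134.34, qty 93)
  Row 4: Gadget X ($134.34, qty 93) <-- DUPLICATE
  Row 5: Widget A ($34.45, qty 26) <-- DUPLICATE
  Row 6: Tool Q ($160.17, qty 6)
  Row 7: Widget A ($34.45, qty 26) <-- DUPLICATE
  Row 8: Device N ($234.58, qty 93)

Duplicates found: 3
Unique records: 5

3 duplicates, 5 unique


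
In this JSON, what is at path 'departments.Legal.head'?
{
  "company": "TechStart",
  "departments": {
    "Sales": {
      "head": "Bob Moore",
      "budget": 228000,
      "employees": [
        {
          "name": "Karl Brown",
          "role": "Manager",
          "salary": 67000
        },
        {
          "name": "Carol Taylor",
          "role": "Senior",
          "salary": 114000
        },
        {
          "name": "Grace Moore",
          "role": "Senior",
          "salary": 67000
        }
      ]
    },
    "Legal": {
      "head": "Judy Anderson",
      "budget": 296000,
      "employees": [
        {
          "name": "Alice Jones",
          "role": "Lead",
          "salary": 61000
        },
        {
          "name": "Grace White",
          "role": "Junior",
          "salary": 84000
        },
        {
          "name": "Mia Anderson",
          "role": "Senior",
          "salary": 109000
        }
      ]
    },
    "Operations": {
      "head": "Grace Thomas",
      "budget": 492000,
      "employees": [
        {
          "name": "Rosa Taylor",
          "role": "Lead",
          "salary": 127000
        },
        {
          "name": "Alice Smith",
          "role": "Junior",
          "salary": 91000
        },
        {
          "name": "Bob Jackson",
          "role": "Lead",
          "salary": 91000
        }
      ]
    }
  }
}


Path: departments.Legal.head

Navigate:
  -> departments
  -> Legal
  -> head = 'Judy Anderson'

Judy Anderson


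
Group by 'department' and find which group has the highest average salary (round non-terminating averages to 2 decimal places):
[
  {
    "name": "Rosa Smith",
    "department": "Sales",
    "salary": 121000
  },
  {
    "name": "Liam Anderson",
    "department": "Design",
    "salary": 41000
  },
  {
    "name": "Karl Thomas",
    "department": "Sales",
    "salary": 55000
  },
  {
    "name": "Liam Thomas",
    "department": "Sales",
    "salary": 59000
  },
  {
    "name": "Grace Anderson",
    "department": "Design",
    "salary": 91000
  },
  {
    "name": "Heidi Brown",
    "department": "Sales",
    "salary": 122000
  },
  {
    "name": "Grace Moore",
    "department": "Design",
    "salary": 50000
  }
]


Group by: department

Groups:
  Design: 3 people, avg salary = 182000/3 ≈ $60666.67
  Sales: 4 people, avg salary = 357000/4 = $89250

Highest average salary: Sales ($89250)

Sales ($89250)


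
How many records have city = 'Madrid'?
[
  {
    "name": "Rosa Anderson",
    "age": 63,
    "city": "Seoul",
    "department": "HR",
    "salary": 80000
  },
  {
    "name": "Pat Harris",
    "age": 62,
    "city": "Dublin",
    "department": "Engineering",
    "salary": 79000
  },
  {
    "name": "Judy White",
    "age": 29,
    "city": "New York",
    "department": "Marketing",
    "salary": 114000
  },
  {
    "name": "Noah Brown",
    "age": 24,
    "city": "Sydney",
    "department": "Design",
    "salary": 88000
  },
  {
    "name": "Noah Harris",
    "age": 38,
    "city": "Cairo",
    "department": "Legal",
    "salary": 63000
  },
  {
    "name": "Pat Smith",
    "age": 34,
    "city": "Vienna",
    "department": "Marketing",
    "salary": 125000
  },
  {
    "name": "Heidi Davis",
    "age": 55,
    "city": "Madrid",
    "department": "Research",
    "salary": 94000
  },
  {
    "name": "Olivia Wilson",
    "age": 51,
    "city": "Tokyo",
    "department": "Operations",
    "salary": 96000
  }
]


Data: 8 records
Condition: city = 'Madrid'

Checking each record:
  Rosa Anderson: Seoul
  Pat Harris: Dublin
  Judy White: New York
  Noah Brown: Sydney
  Noah Harris: Cairo
  Pat Smith: Vienna
  Heidi Davis: Madrid MATCH
  Olivia Wilson: Tokyo

Count: 1

1


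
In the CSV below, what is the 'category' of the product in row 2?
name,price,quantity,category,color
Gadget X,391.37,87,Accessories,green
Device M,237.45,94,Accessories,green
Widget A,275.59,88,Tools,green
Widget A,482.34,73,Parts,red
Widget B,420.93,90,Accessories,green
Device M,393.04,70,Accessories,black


Query: Row 2 ('Device M'), column 'category'
Value: Accessories

Accessories


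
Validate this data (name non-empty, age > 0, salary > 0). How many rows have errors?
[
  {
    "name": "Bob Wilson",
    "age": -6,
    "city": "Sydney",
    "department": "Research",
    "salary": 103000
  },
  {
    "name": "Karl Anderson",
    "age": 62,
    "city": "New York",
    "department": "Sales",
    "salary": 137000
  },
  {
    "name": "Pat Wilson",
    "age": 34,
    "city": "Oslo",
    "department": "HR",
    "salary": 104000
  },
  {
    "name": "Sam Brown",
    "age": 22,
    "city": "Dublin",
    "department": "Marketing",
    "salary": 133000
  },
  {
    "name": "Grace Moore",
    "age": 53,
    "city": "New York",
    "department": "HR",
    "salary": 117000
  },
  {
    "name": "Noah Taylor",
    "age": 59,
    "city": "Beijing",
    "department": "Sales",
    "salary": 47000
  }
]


Validating 6 records:
Rules: name non-empty, age > 0, salary > 0

  Row 1 (Bob Wilson): negative age: -6
  Row 2 (Karl Anderson): OK
  Row 3 (Pat Wilson): OK
  Row 4 (Sam Brown): OK
  Row 5 (Grace Moore): OK
  Row 6 (Noah Taylor): OK

Total errors: 1

1 errors


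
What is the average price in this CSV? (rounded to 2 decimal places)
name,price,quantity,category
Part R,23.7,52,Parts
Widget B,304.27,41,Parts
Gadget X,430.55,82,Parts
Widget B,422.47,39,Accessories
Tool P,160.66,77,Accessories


Computing average price:
Values: [23.7, 304.27, 430.55, 422.47, 160.66]
Sum = 1341.65
Count = 5
Average = 1341.65/5 = 268.33

268.33


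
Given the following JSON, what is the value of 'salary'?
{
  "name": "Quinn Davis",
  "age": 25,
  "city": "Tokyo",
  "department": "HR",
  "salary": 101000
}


Looking up field 'salary'
Value: 101000

101000


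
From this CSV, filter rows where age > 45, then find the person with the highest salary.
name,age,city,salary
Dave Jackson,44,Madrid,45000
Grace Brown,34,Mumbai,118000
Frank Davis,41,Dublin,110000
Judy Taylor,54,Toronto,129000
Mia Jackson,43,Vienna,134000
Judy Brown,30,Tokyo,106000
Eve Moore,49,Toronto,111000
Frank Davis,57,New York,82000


Filter: age > 45
Sort by: salary (descending)

Filtered records (3):
  Judy Taylor, age 54, salary $129000
  Eve Moore, age 49, salary $111000
  Frank Davis, age 57, salary $82000

Highest salary: Judy Taylor ($129000)

Judy Taylor


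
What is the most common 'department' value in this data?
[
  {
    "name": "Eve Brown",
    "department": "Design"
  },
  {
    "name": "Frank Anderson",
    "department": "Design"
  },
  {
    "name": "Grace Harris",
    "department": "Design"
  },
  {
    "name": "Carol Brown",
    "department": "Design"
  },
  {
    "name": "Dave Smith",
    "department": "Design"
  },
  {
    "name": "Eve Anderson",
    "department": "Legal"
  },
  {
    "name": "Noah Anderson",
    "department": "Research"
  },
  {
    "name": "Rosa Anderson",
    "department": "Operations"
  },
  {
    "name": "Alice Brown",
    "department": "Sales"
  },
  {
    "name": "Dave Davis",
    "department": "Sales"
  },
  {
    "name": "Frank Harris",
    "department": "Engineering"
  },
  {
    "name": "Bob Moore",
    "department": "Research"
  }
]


Counting 'department' values across 12 records:

  Design: 5 #####
  Research: 2 ##
  Sales: 2 ##
  Legal: 1 #
  Operations: 1 #
  Engineering: 1 #

Most common: Design (5 times)

Design (5 times)


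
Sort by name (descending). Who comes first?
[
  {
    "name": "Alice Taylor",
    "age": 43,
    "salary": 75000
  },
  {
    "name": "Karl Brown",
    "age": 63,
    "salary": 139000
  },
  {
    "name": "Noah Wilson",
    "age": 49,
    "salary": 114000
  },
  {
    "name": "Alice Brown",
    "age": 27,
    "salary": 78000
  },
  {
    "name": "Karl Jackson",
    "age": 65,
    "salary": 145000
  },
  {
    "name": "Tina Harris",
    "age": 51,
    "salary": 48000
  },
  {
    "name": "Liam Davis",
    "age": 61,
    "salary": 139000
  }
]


Sort by: name (descending)

Sorted order:
  1. Tina Harris (name = Tina Harris)
  2. Noah Wilson (name = Noah Wilson)
  3. Liam Davis (name = Liam Davis)
  4. Karl Jackson (name = Karl Jackson)
  5. Karl Brown (name = Karl Brown)
  6. Alice Taylor (name = Alice Taylor)
  7. Alice Brown (name = Alice Brown)

First: Tina Harris

Tina Harris


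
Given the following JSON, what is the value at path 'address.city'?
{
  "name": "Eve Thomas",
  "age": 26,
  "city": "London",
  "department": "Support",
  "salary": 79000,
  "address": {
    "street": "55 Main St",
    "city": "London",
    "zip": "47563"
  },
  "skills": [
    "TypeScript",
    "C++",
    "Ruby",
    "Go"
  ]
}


Query: address.city
Path: address -> city
Value: London

London


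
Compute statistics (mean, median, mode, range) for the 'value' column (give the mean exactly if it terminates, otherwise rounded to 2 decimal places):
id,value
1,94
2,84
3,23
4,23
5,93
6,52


Data: [94, 84, 23, 23, 93, 52]
Count: 6
Sum: 369
Mean: 369/6 = 61.5
Sorted: [23, 23, 52, 84, 93, 94]
Median: 68.0
Mode: 23 (2 times)
Range: 94 - 23 = 71
Min: 23, Max: 94

mean=61.5, median=68.0, mode=23, range=71


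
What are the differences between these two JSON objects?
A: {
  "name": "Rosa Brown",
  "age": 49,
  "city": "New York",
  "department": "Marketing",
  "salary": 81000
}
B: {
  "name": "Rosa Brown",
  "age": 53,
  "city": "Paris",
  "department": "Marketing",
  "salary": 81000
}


Comparing each field (in key order):
  name: same
  age: DIFFERENT
  city: DIFFERENT
  department: same
  salary: same
Differences:
  age: 49 -> 53
  city: New York -> Paris

2 field(s) changed

2 changes: age, city


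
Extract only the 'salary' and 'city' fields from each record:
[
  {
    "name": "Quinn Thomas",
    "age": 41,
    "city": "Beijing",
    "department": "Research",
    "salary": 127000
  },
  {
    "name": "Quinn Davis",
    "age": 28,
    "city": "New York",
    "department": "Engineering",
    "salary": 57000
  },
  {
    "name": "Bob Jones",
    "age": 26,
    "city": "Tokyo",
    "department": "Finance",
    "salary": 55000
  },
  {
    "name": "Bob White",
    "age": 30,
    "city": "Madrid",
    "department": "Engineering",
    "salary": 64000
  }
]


Original: 4 records with fields: name, age, city, department, salary
Keep: ['salary', 'city']
Drop: ['name', 'age', 'department']
Result: 4 records, 2 fields each

[
  {
    "salary": 127000,
    "city": "Beijing"
  },
  {
    "salary": 57000,
    "city": "New York"
  },
  {
    "salary": 55000,
    "city": "Tokyo"
  },
  {
    "salary": 64000,
    "city": "Madrid"
  }
]


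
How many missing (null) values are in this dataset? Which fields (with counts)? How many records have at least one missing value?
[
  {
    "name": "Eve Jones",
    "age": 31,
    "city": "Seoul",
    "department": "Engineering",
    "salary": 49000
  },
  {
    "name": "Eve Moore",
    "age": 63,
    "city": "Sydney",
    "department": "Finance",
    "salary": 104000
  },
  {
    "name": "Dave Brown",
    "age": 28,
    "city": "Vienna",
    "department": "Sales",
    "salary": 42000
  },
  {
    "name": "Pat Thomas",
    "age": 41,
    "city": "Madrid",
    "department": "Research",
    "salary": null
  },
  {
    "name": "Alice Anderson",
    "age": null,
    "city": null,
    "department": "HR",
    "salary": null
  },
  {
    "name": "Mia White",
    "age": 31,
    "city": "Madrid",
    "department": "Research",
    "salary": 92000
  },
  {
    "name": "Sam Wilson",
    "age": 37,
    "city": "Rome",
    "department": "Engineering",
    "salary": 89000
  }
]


Checking for missing (null) values in 7 records:

  Eve Jones: complete
  Eve Moore: complete
  Dave Brown: complete
  Pat Thomas: salary
  Alice Anderson: age, city, salary
  Mia White: complete
  Sam Wilson: complete

Per field:
  name: 0 missing
  age: 1 missing
  city: 1 missing
  department: 0 missing
  salary: 2 missing

Total missing values: 4
Records with any missing: 2

4 missing values (age: 1, city: 1, salary: 2); 2 incomplete records


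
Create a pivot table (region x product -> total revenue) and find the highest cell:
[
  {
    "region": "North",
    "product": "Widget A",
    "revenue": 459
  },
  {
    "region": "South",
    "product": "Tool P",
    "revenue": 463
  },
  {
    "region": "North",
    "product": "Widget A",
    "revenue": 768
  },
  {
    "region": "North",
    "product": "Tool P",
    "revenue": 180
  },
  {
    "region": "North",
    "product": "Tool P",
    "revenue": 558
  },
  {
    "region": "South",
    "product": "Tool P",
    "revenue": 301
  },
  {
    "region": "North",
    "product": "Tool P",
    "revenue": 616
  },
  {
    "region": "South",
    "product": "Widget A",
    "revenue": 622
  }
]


Pivot: region (rows) x product (columns) -> total revenue

     Tool P        Widget A    
North         1354          1227  
South          764           622  

Highest: North / Tool P = $1354

North / Tool P = $1354


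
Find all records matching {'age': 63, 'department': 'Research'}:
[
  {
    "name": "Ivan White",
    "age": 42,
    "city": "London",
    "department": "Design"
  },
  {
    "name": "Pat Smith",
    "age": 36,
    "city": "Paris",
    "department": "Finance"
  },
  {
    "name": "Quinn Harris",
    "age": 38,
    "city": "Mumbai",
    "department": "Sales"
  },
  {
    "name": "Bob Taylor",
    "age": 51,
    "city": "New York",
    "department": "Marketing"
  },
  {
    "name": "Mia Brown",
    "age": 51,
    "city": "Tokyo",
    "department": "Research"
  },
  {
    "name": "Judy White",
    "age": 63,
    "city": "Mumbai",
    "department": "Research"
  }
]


Search criteria: {'age': 63, 'department': 'Research'}

Checking 6 records:
  Ivan White: {age: 42, department: Design}
  Pat Smith: {age: 36, department: Finance}
  Quinn Harris: {age: 38, department: Sales}
  Bob Taylor: {age: 51, department: Marketing}
  Mia Brown: {age: 51, department: Research}
  Judy White: {age: 63, department: Research} <-- MATCH

Matches: ["Judy White"]

["Judy White"]


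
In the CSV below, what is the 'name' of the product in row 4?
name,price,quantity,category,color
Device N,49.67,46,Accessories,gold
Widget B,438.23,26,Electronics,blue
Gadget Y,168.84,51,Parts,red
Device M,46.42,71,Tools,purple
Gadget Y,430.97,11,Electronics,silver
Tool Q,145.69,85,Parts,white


Query: Row 4 ('Device M'), column 'name'
Value: Device M

Device M


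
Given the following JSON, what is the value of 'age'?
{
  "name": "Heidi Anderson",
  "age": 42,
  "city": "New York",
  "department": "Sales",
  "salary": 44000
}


Looking up field 'age'
Value: 42

42


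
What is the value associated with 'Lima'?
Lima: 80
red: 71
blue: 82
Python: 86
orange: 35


Looking up key 'Lima'
Value: 80

80


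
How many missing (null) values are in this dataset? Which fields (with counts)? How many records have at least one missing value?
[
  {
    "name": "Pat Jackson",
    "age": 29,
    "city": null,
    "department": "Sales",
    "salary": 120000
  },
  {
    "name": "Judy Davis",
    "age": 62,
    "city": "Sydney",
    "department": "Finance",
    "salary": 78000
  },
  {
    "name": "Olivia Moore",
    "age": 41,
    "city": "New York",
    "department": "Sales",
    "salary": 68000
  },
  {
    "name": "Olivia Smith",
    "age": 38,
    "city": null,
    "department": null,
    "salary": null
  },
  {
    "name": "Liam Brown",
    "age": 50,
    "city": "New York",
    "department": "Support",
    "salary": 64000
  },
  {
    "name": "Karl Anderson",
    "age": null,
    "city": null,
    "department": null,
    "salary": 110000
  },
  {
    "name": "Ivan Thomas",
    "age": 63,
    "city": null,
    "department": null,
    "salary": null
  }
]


Checking for missing (null) values in 7 records:

  Pat Jackson: city
  Judy Davis: complete
  Olivia Moore: complete
  Olivia Smith: city, department, salary
  Liam Brown: complete
  Karl Anderson: age, city, department
  Ivan Thomas: city, department, salary

Per field:
  name: 0 missing
  age: 1 missing
  city: 4 missing
  department: 3 missing
  salary: 2 missing

Total missing values: 10
Records with any missing: 4

10 missing values (age: 1, city: 4, department: 3, salary: 2); 4 incomplete records


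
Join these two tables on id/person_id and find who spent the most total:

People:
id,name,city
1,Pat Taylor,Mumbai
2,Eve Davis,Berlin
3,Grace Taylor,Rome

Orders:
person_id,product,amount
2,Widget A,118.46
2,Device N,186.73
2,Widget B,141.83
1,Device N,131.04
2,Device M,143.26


Join on: people.id = orders.person_id

Joined rows:
  Eve Davis (Berlin) bought Widget A for $118.46
  Eve Davis (Berlin) bought Device N for $186.73
  Eve Davis (Berlin) bought Widget B for $141.83
  Pat Taylor (Mumbai) bought Device N for $131.04
  Eve Davis (Berlin) bought Device M for $143.26

Total per person:
  Eve Davis: $590.28
  Pat Taylor: $131.04

Top spender: Eve Davis ($590.28)

Eve Davis ($590.28)


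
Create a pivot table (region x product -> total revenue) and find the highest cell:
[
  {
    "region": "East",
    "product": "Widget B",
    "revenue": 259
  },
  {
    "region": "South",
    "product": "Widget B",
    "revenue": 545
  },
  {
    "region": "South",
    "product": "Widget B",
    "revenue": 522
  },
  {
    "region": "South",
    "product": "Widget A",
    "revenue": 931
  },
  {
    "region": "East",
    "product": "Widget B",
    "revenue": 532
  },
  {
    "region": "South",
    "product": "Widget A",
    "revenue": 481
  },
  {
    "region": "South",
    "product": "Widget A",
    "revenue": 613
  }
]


Pivot: region (rows) x product (columns) -> total revenue

     Widget A      Widget B    
East             0           791  
South         2025          1067  

Highest: South / Widget A = $2025

South / Widget A = $2025


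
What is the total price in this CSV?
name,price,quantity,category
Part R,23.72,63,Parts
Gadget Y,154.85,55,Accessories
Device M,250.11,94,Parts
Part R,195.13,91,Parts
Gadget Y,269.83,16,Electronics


Computing total price:
Values: [23.72, 154.85, 250.11, 195.13, 269.83]
Sum = 893.64

893.64


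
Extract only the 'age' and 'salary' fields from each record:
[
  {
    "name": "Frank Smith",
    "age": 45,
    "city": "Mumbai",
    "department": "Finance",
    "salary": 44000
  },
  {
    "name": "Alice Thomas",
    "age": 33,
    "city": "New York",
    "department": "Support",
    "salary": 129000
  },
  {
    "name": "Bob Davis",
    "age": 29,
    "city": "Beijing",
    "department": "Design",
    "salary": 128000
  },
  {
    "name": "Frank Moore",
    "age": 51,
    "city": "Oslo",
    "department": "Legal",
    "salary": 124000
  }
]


Original: 4 records with fields: name, age, city, department, salary
Keep: ['age', 'salary']
Drop: ['name', 'city', 'department']
Result: 4 records, 2 fields each

[
  {
    "age": 45,
    "salary": 44000
  },
  {
    "age": 33,
    "salary": 129000
  },
  {
    "age": 29,
    "salary": 128000
  },
  {
    "age": 51,
    "salary": 124000
  }
]


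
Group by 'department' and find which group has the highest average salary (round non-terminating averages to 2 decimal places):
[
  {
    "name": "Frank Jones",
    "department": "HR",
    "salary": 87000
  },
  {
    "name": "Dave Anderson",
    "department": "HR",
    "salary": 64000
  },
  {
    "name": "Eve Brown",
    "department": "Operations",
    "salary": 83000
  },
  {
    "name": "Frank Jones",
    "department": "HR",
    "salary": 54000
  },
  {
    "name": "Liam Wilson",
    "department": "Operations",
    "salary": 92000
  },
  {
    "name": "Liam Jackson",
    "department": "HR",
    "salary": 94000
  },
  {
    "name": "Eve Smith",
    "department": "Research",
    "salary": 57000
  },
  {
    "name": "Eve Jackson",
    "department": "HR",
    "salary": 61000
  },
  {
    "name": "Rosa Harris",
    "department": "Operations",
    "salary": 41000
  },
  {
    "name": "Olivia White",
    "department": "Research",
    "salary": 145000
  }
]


Group by: department

Groups:
  HR: 5 people, avg salary = 360000/5 = $72000
  Operations: 3 people, avg salary = 216000/3 = $72000
  Research: 2 people, avg salary = 202000/2 = $101000

Highest average salary: Research ($101000)

Research ($101000)


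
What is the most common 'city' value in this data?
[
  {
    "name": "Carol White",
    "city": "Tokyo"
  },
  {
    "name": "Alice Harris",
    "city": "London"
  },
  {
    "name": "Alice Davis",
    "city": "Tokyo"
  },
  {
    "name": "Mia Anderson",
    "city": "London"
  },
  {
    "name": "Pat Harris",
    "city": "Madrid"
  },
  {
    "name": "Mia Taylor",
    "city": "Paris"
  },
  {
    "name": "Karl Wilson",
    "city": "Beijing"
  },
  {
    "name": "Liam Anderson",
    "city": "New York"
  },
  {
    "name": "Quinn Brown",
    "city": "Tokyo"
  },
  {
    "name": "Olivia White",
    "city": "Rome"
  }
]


Counting 'city' values across 10 records:

  Tokyo: 3 ###
  London: 2 ##
  Madrid: 1 #
  Paris: 1 #
  Beijing: 1 #
  New York: 1 #
  Rome: 1 #

Most common: Tokyo (3 times)

Tokyo (3 times)


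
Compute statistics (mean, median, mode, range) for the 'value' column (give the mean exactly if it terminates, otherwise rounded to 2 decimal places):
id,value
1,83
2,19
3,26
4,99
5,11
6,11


Data: [83, 19, 26, 99, 11, 11]
Count: 6
Sum: 249
Mean: 249/6 = 41.5
Sorted: [11, 11, 19, 26, 83, 99]
Median: 22.5
Mode: 11 (2 times)
Range: 99 - 11 = 88
Min: 11, Max: 99

mean=41.5, median=22.5, mode=11, range=88


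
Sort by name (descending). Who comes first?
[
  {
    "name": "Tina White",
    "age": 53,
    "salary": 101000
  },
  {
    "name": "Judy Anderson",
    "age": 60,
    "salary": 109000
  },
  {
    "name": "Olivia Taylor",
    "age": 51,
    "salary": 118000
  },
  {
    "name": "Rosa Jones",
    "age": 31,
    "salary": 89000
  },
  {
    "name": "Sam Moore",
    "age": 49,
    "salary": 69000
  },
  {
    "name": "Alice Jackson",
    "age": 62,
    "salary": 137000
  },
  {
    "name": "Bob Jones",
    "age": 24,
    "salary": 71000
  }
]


Sort by: name (descending)

Sorted order:
  1. Tina White (name = Tina White)
  2. Sam Moore (name = Sam Moore)
  3. Rosa Jones (name = Rosa Jones)
  4. Olivia Taylor (name = Olivia Taylor)
  5. Judy Anderson (name = Judy Anderson)
  6. Bob Jones (name = Bob Jones)
  7. Alice Jackson (name = Alice Jackson)

First: Tina White

Tina White


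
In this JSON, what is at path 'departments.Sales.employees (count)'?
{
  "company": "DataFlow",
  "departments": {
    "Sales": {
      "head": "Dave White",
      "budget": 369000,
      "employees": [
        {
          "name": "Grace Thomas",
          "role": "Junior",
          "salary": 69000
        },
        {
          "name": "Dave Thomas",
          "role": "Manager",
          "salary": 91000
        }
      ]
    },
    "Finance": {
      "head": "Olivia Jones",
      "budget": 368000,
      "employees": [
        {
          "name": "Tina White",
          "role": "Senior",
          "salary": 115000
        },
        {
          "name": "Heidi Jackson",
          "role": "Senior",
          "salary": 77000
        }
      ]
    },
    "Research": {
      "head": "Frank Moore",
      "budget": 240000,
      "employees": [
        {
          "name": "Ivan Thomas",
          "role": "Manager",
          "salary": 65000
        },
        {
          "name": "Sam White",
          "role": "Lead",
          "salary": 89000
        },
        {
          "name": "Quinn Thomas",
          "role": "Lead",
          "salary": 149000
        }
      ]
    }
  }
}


Path: departments.Sales.employees (count)

Navigate:
  -> departments
  -> Sales
  -> employees (array, length 2)

2


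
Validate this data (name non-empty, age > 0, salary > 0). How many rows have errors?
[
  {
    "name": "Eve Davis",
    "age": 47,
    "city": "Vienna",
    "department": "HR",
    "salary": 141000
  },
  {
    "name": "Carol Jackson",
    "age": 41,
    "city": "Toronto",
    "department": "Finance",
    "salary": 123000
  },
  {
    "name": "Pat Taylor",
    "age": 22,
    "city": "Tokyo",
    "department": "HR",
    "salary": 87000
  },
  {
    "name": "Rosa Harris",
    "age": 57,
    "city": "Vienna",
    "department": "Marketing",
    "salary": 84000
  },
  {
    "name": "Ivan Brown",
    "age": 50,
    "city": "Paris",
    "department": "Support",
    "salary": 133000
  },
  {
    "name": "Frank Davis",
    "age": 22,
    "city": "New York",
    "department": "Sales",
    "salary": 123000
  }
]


Validating 6 records:
Rules: name non-empty, age > 0, salary > 0

  Row 1 (Eve Davis): OK
  Row 2 (Carol Jackson): OK
  Row 3 (Pat Taylor): OK
  Row 4 (Rosa Harris): OK
  Row 5 (Ivan Brown): OK
  Row 6 (Frank Davis): OK

Total errors: 0

0 errors


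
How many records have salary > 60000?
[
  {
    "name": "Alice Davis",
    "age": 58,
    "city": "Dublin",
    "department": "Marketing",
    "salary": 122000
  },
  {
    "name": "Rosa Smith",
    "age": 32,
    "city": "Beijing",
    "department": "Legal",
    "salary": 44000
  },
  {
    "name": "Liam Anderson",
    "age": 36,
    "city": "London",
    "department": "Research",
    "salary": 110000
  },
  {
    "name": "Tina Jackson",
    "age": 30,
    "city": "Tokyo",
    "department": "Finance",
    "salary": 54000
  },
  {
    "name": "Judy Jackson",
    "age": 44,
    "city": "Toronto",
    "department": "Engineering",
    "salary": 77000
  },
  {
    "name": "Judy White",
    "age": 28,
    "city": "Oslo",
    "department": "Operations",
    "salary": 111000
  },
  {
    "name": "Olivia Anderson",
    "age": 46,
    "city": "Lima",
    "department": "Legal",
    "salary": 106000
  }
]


Data: 7 records
Condition: salary > 60000

Checking each record:
  Alice Davis: 122000 MATCH
  Rosa Smith: 44000
  Liam Anderson: 110000 MATCH
  Tina Jackson: 54000
  Judy Jackson: 77000 MATCH
  Judy White: 111000 MATCH
  Olivia Anderson: 106000 MATCH

Count: 5

5


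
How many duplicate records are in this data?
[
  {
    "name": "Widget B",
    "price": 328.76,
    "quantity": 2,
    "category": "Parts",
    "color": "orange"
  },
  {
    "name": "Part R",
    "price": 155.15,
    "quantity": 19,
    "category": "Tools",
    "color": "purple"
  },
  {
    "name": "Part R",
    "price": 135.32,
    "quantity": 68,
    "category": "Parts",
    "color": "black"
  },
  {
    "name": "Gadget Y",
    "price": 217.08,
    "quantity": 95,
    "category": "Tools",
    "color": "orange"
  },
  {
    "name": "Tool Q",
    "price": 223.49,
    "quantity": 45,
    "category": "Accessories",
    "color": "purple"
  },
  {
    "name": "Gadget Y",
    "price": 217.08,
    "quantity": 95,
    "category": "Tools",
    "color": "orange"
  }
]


Checking 6 records for duplicates:

  Row 1: Widget B ($328.76, qty 2)
  Row 2: Part R ($155.15, qty 19)
  Row 3: Part R ($135.32, qty 68)
  Row 4: Gadget Y ($217.08, qty 95)
  Row 5: Tool Q ($223.49, qty 45)
  Row 6: Gadget Y ($217.08, qty 95) <-- DUPLICATE

Duplicates found: 1
Unique records: 5

1 duplicates, 5 unique


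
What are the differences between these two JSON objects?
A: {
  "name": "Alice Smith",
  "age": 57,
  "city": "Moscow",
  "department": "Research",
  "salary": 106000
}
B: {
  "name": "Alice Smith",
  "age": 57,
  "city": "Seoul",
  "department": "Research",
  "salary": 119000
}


Comparing each field (in key order):
  name: same
  age: same
  city: DIFFERENT
  department: same
  salary: DIFFERENT
Differences:
  city: Moscow -> Seoul
  salary: 106000 -> 119000

2 field(s) changed

2 changes: city, salary


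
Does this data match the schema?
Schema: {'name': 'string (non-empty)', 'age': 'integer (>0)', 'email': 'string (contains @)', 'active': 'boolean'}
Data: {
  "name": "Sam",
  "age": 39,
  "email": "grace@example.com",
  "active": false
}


Validating each field against schema:
  name: OK (non-empty string)
  age: OK (positive integer)
  email: OK (string with @)
  active: OK (boolean)

Result: VALID

VALID


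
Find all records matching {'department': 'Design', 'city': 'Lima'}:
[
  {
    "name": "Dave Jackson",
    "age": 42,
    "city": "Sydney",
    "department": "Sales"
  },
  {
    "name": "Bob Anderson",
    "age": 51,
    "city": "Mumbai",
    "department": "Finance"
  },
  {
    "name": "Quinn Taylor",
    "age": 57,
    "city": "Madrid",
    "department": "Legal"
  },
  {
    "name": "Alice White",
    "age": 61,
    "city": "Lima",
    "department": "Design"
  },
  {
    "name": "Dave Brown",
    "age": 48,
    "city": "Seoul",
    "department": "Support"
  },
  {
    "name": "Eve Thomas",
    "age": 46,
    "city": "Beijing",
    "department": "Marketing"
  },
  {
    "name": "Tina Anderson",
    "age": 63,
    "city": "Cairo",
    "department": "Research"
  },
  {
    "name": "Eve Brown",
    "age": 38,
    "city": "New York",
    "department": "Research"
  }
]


Search criteria: {'department': 'Design', 'city': 'Lima'}

Checking 8 records:
  Dave Jackson: {department: Sales, city: Sydney}
  Bob Anderson: {department: Finance, city: Mumbai}
  Quinn Taylor: {department: Legal, city: Madrid}
  Alice White: {department: Design, city: Lima} <-- MATCH
  Dave Brown: {department: Support, city: Seoul}
  Eve Thomas: {department: Marketing, city: Beijing}
  Tina Anderson: {department: Research, city: Cairo}
  Eve Brown: {department: Research, city: New York}

Matches: ["Alice White"]

["Alice White"]


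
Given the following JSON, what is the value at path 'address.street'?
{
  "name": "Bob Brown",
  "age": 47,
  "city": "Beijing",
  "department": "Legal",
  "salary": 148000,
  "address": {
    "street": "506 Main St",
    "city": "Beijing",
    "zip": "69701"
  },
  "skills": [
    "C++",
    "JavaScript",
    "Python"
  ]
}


Query: address.street
Path: address -> street
Value: 506 Main St

506 Main St


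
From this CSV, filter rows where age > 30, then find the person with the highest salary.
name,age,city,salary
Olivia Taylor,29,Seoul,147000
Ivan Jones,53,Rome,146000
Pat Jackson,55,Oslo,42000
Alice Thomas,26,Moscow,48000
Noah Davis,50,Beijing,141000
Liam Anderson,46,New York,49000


Filter: age > 30
Sort by: salary (descending)

Filtered records (4):
  Ivan Jones, age 53, salary $146000
  Noah Davis, age 50, salary $141000
  Liam Anderson, age 46, salary $49000
  Pat Jackson, age 55, salary $42000

Highest salary: Ivan Jones ($146000)

Ivan Jones


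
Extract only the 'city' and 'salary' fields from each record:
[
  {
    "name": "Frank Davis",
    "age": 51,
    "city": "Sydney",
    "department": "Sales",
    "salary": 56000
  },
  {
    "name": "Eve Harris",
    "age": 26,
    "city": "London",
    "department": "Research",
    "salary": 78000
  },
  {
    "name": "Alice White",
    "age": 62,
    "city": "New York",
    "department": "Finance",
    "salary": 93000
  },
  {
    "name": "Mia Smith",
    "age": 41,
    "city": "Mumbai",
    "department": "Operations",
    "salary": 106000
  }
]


Original: 4 records with fields: name, age, city, department, salary
Keep: ['city', 'salary']
Drop: ['name', 'age', 'department']
Result: 4 records, 2 fields each

[
  {
    "city": "Sydney",
    "salary": 56000
  },
  {
    "city": "London",
    "salary": 78000
  },
  {
    "city": "New York",
    "salary": 93000
  },
  {
    "city": "Mumbai",
    "salary": 106000
  }
]


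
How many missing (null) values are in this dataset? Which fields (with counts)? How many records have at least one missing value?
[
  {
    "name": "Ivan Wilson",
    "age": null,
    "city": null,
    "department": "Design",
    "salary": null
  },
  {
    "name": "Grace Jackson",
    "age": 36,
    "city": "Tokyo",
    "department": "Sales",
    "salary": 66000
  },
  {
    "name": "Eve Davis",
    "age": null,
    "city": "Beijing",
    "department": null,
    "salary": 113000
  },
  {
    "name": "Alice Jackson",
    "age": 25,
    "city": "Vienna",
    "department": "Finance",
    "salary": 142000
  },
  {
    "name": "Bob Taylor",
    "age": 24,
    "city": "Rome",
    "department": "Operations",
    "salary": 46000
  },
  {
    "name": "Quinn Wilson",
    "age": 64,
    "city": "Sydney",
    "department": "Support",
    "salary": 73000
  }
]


Checking for missing (null) values in 6 records:

  Ivan Wilson: age, city, salary
  Grace Jackson: complete
  Eve Davis: age, department
  Alice Jackson: complete
  Bob Taylor: complete
  Quinn Wilson: complete

Per field:
  name: 0 missing
  age: 2 missing
  city: 1 missing
  department: 1 missing
  salary: 1 missing

Total missing values: 5
Records with any missing: 2

5 missing values (age: 2, city: 1, department: 1, salary: 1); 2 incomplete records


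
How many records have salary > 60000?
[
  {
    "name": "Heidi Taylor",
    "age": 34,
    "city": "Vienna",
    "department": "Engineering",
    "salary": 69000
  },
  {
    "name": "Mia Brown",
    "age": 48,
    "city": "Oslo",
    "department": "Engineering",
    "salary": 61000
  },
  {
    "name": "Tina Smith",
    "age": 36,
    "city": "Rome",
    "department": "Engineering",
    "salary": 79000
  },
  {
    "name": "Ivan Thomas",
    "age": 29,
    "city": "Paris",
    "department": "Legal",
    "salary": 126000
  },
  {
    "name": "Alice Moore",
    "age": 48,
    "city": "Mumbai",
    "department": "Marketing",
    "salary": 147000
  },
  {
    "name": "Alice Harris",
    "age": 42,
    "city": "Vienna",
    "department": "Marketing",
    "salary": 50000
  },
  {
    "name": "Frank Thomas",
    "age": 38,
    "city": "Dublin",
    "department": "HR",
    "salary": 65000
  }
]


Data: 7 records
Condition: salary > 60000

Checking each record:
  Heidi Taylor: 69000 MATCH
  Mia Brown: 61000 MATCH
  Tina Smith: 79000 MATCH
  Ivan Thomas: 126000 MATCH
  Alice Moore: 147000 MATCH
  Alice Harris: 50000
  Frank Thomas: 65000 MATCH

Count: 6

6
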